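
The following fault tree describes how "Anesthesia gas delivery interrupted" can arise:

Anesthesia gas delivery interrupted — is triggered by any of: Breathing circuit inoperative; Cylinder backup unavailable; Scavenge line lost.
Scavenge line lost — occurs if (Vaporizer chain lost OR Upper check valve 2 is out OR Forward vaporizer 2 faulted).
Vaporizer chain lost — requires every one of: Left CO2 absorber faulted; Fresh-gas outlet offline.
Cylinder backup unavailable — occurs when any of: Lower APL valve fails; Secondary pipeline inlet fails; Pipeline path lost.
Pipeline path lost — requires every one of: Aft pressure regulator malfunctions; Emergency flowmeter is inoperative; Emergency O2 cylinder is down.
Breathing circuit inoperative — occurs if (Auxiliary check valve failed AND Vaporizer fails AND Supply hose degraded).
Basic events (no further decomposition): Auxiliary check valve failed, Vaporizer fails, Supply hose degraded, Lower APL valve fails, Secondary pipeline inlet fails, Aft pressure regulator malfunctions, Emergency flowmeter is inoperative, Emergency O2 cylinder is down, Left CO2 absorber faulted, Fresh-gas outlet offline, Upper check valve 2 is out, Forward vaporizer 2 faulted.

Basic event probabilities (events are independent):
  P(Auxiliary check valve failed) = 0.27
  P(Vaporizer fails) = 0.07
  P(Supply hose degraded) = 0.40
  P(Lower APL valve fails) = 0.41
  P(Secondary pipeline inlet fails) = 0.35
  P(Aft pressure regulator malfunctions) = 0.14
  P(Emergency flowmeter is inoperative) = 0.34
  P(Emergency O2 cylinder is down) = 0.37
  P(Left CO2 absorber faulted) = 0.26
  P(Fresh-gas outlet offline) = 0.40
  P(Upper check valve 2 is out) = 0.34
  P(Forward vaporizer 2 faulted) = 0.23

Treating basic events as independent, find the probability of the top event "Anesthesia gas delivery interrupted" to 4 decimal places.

0.8297

P(Breathing circuit inoperative) [AND] = 0.27 × 0.07 × 0.40 = 0.007560
P(Pipeline path lost) [AND] = 0.14 × 0.34 × 0.37 = 0.017612
P(Cylinder backup unavailable) [OR] = 1 − (1−0.41) × (1−0.35) × (1−0.017612) = 0.623254
P(Vaporizer chain lost) [AND] = 0.26 × 0.40 = 0.104000
P(Scavenge line lost) [OR] = 1 − (1−0.104000) × (1−0.34) × (1−0.23) = 0.544653
P(Anesthesia gas delivery interrupted) [OR] = 1 − (1−0.007560) × (1−0.623254) × (1−0.544653) = 0.829747
Rounded to 4 decimal places: P(Anesthesia gas delivery interrupted) ≈ 0.8297.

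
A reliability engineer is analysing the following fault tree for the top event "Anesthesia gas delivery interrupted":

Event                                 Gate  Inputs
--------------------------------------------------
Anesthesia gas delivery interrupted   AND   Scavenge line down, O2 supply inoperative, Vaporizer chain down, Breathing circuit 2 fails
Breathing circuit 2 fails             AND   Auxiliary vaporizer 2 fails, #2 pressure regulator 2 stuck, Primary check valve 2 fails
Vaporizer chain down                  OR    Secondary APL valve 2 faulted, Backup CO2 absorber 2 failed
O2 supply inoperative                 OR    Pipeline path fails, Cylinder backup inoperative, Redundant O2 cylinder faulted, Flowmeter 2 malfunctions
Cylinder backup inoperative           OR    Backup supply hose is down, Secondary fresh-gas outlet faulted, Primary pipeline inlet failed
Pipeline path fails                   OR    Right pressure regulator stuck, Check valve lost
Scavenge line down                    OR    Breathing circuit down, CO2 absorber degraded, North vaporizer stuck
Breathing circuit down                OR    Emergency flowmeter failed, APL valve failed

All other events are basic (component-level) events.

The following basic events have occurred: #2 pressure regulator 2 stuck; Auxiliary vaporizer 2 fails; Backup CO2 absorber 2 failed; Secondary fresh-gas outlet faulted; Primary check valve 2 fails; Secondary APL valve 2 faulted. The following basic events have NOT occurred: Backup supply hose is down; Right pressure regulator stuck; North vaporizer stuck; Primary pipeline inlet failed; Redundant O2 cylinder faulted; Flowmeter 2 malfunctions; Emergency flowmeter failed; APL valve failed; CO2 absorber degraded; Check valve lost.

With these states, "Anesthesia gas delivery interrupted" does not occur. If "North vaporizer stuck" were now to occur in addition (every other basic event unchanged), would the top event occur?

Yes

Counterfactual: set "North vaporizer stuck" to occurred.
Breathing circuit down [OR]: Emergency flowmeter failed=not, APL valve failed=not → no input occurs → does not occur.
Scavenge line down [OR]: Breathing circuit down=not, CO2 absorber degraded=not, North vaporizer stuck=occurs → at least one input occurs → occurs.
Pipeline path fails [OR]: Right pressure regulator stuck=not, Check valve lost=not → no input occurs → does not occur.
Cylinder backup inoperative [OR]: Backup supply hose is down=not, Secondary fresh-gas outlet faulted=occurs, Primary pipeline inlet failed=not → at least one input occurs → occurs.
O2 supply inoperative [OR]: Pipeline path fails=not, Cylinder backup inoperative=occurs, Redundant O2 cylinder faulted=not, Flowmeter 2 malfunctions=not → at least one input occurs → occurs.
Vaporizer chain down [OR]: Secondary APL valve 2 faulted=occurs, Backup CO2 absorber 2 failed=occurs → at least one input occurs → occurs.
Breathing circuit 2 fails [AND]: Auxiliary vaporizer 2 fails=occurs, #2 pressure regulator 2 stuck=occurs, Primary check valve 2 fails=occurs → all inputs occur → occurs.
Anesthesia gas delivery interrupted [AND]: Scavenge line down=occurs, O2 supply inoperative=occurs, Vaporizer chain down=occurs, Breathing circuit 2 fails=occurs → all inputs occur → occurs.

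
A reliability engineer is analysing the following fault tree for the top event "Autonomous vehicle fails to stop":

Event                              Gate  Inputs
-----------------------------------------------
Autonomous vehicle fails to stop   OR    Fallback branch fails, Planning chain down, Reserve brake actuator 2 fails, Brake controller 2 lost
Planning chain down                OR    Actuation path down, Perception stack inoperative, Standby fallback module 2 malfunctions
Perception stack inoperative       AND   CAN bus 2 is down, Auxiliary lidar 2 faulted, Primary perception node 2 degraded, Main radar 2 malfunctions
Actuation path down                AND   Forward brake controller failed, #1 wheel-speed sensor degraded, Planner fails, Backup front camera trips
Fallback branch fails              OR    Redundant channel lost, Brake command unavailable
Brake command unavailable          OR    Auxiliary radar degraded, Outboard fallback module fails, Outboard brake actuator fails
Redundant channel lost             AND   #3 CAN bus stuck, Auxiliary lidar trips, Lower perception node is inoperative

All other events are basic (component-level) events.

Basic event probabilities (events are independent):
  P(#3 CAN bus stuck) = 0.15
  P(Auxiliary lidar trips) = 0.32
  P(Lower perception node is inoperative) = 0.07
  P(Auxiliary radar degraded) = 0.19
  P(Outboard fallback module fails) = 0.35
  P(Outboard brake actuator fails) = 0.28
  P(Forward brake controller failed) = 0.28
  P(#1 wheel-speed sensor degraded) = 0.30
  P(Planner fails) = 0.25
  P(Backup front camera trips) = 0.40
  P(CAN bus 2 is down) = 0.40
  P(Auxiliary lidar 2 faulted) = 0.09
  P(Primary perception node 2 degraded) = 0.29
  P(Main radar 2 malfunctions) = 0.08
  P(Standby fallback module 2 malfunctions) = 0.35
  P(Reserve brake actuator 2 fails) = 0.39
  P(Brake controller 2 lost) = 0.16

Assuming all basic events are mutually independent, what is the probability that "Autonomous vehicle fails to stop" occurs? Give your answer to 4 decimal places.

P(Redundant channel lost) [AND] = 0.15 × 0.32 × 0.07 = 0.003360
P(Brake command unavailable) [OR] = 1 − (1−0.19) × (1−0.35) × (1−0.28) = 0.620920
P(Fallback branch fails) [OR] = 1 − (1−0.003360) × (1−0.620920) = 0.622194
P(Actuation path down) [AND] = 0.28 × 0.30 × 0.25 × 0.40 = 0.008400
P(Perception stack inoperative) [AND] = 0.40 × 0.09 × 0.29 × 0.08 = 0.000835
P(Planning chain down) [OR] = 1 − (1−0.008400) × (1−0.000835) × (1−0.35) = 0.355998
P(Autonomous vehicle fails to stop) [OR] = 1 − (1−0.622194) × (1−0.355998) × (1−0.39) × (1−0.16) = 0.875329
Rounded to 4 decimal places: P(Autonomous vehicle fails to stop) ≈ 0.8753.

0.8753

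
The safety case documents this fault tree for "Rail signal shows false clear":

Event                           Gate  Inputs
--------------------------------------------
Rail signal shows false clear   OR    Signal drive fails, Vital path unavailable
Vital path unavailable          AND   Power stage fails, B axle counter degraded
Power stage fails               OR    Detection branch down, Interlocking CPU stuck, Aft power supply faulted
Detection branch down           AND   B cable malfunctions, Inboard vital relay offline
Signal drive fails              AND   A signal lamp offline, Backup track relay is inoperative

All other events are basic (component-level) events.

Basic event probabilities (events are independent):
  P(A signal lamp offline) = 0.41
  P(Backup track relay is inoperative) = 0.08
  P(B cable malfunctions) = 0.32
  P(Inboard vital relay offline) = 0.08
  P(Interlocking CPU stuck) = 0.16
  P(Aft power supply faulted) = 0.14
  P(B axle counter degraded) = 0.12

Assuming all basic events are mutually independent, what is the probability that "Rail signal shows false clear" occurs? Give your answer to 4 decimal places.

P(Signal drive fails) [AND] = 0.41 × 0.08 = 0.032800
P(Detection branch down) [AND] = 0.32 × 0.08 = 0.025600
P(Power stage fails) [OR] = 1 − (1−0.025600) × (1−0.16) × (1−0.14) = 0.296093
P(Vital path unavailable) [AND] = 0.296093 × 0.12 = 0.035531
P(Rail signal shows false clear) [OR] = 1 − (1−0.032800) × (1−0.035531) = 0.067166
Rounded to 4 decimal places: P(Rail signal shows false clear) ≈ 0.0672.

0.0672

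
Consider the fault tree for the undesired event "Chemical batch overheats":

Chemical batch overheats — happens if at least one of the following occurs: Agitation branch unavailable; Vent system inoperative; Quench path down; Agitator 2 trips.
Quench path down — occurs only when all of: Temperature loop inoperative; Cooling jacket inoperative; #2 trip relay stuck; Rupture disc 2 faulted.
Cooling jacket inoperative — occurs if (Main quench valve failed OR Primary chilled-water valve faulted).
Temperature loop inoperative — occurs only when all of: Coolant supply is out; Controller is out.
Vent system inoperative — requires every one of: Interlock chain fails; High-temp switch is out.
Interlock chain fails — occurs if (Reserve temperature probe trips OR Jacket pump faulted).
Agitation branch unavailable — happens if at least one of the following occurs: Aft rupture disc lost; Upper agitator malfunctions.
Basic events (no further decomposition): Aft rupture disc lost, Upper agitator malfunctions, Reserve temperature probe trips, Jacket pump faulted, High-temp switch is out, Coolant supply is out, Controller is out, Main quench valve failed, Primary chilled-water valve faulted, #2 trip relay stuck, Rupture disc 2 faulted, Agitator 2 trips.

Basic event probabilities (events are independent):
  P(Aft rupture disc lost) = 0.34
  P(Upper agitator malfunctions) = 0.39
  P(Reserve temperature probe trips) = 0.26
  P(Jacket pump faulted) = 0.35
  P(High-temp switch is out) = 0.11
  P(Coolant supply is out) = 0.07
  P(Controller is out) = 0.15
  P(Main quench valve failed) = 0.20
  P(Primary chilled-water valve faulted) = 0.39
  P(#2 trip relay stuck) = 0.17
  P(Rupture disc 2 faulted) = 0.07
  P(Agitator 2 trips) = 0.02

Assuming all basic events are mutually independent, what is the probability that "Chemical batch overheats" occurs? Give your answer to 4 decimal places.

0.6280

P(Agitation branch unavailable) [OR] = 1 − (1−0.34) × (1−0.39) = 0.597400
P(Interlock chain fails) [OR] = 1 − (1−0.26) × (1−0.35) = 0.519000
P(Vent system inoperative) [AND] = 0.519000 × 0.11 = 0.057090
P(Temperature loop inoperative) [AND] = 0.07 × 0.15 = 0.010500
P(Cooling jacket inoperative) [OR] = 1 − (1−0.20) × (1−0.39) = 0.512000
P(Quench path down) [AND] = 0.010500 × 0.512000 × 0.17 × 0.07 = 0.000064
P(Chemical batch overheats) [OR] = 1 − (1−0.597400) × (1−0.057090) × (1−0.000064) × (1−0.02) = 0.628001
Rounded to 4 decimal places: P(Chemical batch overheats) ≈ 0.6280.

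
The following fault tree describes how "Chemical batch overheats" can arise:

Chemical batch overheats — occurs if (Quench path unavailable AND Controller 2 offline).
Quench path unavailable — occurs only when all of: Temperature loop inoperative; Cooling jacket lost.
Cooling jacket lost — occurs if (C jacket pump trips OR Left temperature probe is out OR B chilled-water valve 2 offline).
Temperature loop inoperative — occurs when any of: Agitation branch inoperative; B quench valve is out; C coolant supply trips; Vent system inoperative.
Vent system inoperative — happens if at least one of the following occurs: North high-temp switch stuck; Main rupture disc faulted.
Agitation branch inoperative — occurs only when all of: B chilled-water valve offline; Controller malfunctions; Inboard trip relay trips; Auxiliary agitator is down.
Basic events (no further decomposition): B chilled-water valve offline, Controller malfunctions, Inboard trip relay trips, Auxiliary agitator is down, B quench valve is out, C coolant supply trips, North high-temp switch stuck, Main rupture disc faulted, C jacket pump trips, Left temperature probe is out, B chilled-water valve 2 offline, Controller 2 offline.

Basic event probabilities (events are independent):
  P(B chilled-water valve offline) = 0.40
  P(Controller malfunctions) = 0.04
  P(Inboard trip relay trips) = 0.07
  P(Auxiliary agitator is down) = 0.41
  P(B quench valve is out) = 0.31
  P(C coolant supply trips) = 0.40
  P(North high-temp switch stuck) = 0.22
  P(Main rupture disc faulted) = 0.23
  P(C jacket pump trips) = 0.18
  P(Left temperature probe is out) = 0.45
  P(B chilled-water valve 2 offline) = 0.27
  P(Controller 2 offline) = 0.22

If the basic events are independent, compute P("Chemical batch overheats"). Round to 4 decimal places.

0.1109

P(Agitation branch inoperative) [AND] = 0.40 × 0.04 × 0.07 × 0.41 = 0.000459
P(Vent system inoperative) [OR] = 1 − (1−0.22) × (1−0.23) = 0.399400
P(Temperature loop inoperative) [OR] = 1 − (1−0.000459) × (1−0.31) × (1−0.40) × (1−0.399400) = 0.751466
P(Cooling jacket lost) [OR] = 1 − (1−0.18) × (1−0.45) × (1−0.27) = 0.670770
P(Quench path unavailable) [AND] = 0.751466 × 0.670770 = 0.504061
P(Chemical batch overheats) [AND] = 0.504061 × 0.22 = 0.110893
Rounded to 4 decimal places: P(Chemical batch overheats) ≈ 0.1109.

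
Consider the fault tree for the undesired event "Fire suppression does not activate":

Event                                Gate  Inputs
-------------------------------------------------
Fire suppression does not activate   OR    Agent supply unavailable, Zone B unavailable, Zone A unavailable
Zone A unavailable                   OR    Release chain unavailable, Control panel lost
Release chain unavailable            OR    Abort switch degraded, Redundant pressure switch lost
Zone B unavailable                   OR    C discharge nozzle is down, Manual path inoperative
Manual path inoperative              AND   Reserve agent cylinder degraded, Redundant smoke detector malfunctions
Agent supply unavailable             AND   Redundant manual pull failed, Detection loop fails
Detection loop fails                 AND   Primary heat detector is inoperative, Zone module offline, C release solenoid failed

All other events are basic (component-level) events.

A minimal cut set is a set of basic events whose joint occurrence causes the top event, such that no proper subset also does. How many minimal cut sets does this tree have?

Detection loop fails [AND]: one cut set from each child combined → 1 × 1 × 1 = 1 cut set(s).
Agent supply unavailable [AND]: one cut set from each child combined → 1 × 1 = 1 cut set(s).
Manual path inoperative [AND]: one cut set from each child combined → 1 × 1 = 1 cut set(s).
Zone B unavailable [OR]: union of children's cut sets → 2 cut set(s).
Release chain unavailable [OR]: union of children's cut sets → 2 cut set(s).
Zone A unavailable [OR]: union of children's cut sets → 3 cut set(s).
Fire suppression does not activate [OR]: union of children's cut sets → 6 cut set(s).
Minimal cut sets: {C release solenoid failed, Primary heat detector is inoperative, Redundant manual pull failed, Zone module offline}; {C discharge nozzle is down}; {Redundant smoke detector malfunctions, Reserve agent cylinder degraded}; {Abort switch degraded}; {Redundant pressure switch lost}; {Control panel lost}.

6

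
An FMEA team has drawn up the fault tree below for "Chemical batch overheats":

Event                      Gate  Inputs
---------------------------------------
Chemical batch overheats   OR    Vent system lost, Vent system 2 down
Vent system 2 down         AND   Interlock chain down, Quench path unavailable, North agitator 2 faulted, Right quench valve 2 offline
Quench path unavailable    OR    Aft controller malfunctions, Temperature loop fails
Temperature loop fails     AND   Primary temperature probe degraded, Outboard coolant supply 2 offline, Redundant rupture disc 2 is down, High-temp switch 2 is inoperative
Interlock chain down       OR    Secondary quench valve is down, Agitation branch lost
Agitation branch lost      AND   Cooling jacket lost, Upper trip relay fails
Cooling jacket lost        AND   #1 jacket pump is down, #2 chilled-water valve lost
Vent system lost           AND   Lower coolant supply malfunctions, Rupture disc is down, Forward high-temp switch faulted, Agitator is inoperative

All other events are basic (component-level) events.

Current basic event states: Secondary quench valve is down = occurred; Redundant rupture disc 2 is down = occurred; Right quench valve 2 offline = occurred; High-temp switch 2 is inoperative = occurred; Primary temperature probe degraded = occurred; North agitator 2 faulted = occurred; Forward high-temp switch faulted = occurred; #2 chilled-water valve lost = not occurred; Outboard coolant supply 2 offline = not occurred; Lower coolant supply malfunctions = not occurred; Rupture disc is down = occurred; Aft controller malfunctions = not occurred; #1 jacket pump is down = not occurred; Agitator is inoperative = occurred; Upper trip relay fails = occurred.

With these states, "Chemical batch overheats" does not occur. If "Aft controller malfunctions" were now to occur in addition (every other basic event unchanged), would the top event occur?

Counterfactual: set "Aft controller malfunctions" to occurred.
Vent system lost [AND]: Lower coolant supply malfunctions=not, Rupture disc is down=occurs, Forward high-temp switch faulted=occurs, Agitator is inoperative=occurs → not all inputs occur → does not occur.
Cooling jacket lost [AND]: #1 jacket pump is down=not, #2 chilled-water valve lost=not → not all inputs occur → does not occur.
Agitation branch lost [AND]: Cooling jacket lost=not, Upper trip relay fails=occurs → not all inputs occur → does not occur.
Interlock chain down [OR]: Secondary quench valve is down=occurs, Agitation branch lost=not → at least one input occurs → occurs.
Temperature loop fails [AND]: Primary temperature probe degraded=occurs, Outboard coolant supply 2 offline=not, Redundant rupture disc 2 is down=occurs, High-temp switch 2 is inoperative=occurs → not all inputs occur → does not occur.
Quench path unavailable [OR]: Aft controller malfunctions=occurs, Temperature loop fails=not → at least one input occurs → occurs.
Vent system 2 down [AND]: Interlock chain down=occurs, Quench path unavailable=occurs, North agitator 2 faulted=occurs, Right quench valve 2 offline=occurs → all inputs occur → occurs.
Chemical batch overheats [OR]: Vent system lost=not, Vent system 2 down=occurs → at least one input occurs → occurs.

Yes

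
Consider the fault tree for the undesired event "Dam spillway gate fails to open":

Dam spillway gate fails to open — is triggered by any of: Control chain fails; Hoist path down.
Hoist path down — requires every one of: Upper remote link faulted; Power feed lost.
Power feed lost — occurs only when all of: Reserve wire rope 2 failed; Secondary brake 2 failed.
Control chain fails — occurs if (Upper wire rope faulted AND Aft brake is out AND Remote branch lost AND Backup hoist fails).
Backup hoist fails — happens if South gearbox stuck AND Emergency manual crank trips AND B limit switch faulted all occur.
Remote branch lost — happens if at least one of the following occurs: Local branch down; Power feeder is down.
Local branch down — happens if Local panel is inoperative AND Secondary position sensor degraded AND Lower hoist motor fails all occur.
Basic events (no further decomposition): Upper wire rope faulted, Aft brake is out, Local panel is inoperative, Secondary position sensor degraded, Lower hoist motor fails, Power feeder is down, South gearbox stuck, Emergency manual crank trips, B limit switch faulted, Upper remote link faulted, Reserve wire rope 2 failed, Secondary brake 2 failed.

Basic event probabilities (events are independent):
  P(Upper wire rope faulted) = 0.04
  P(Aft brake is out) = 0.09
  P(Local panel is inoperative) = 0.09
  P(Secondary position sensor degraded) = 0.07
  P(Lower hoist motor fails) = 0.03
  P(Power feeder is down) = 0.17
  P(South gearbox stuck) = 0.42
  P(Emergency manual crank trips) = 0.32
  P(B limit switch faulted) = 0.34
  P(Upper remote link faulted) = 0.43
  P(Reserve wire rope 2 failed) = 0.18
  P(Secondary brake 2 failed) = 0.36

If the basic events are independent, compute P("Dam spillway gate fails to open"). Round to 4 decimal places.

0.0279

P(Local branch down) [AND] = 0.09 × 0.07 × 0.03 = 0.000189
P(Remote branch lost) [OR] = 1 − (1−0.000189) × (1−0.17) = 0.170157
P(Backup hoist fails) [AND] = 0.42 × 0.32 × 0.34 = 0.045696
P(Control chain fails) [AND] = 0.04 × 0.09 × 0.170157 × 0.045696 = 0.000028
P(Power feed lost) [AND] = 0.18 × 0.36 = 0.064800
P(Hoist path down) [AND] = 0.43 × 0.064800 = 0.027864
P(Dam spillway gate fails to open) [OR] = 1 − (1−0.000028) × (1−0.027864) = 0.027891
Rounded to 4 decimal places: P(Dam spillway gate fails to open) ≈ 0.0279.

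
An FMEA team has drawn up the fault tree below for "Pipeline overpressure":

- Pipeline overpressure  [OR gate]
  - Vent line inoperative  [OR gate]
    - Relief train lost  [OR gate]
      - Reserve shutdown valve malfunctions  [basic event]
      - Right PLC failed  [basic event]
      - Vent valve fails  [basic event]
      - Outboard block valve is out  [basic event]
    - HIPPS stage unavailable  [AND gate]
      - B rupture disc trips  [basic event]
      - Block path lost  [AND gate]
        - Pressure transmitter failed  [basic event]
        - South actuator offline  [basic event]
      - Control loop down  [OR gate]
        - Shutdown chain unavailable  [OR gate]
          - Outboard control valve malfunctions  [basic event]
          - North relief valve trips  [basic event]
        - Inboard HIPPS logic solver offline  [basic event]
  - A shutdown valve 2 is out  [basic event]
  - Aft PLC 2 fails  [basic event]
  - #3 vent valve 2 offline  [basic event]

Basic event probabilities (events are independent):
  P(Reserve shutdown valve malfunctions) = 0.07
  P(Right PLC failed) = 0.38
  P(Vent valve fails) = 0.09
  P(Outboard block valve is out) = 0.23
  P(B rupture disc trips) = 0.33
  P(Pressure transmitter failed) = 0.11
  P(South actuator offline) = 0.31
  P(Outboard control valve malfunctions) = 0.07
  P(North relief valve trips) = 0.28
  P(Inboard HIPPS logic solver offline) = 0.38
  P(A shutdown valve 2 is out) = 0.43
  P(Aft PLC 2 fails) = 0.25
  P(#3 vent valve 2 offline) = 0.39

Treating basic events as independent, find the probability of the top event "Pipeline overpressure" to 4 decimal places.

P(Relief train lost) [OR] = 1 − (1−0.07) × (1−0.38) × (1−0.09) × (1−0.23) = 0.595976
P(Block path lost) [AND] = 0.11 × 0.31 = 0.034100
P(Shutdown chain unavailable) [OR] = 1 − (1−0.07) × (1−0.28) = 0.330400
P(Control loop down) [OR] = 1 − (1−0.330400) × (1−0.38) = 0.584848
P(HIPPS stage unavailable) [AND] = 0.33 × 0.034100 × 0.584848 = 0.006581
P(Vent line inoperative) [OR] = 1 − (1−0.595976) × (1−0.006581) = 0.598635
P(Pipeline overpressure) [OR] = 1 − (1−0.598635) × (1−0.43) × (1−0.25) × (1−0.39) = 0.895334
Rounded to 4 decimal places: P(Pipeline overpressure) ≈ 0.8953.

0.8953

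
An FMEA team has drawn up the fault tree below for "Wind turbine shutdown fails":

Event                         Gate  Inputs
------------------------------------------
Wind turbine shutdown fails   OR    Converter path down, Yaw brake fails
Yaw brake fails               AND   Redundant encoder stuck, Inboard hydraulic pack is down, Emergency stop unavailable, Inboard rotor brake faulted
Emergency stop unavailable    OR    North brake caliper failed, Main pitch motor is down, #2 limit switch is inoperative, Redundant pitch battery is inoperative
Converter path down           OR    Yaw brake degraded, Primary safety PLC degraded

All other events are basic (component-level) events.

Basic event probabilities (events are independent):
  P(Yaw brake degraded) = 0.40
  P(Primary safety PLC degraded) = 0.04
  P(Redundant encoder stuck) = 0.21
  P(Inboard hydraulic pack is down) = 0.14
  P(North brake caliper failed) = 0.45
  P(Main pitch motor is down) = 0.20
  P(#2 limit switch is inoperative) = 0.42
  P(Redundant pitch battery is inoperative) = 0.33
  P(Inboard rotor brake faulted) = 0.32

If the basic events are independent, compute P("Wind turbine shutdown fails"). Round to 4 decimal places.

0.4285

P(Converter path down) [OR] = 1 − (1−0.40) × (1−0.04) = 0.424000
P(Emergency stop unavailable) [OR] = 1 − (1−0.45) × (1−0.20) × (1−0.42) × (1−0.33) = 0.829016
P(Yaw brake fails) [AND] = 0.21 × 0.14 × 0.829016 × 0.32 = 0.007799
P(Wind turbine shutdown fails) [OR] = 1 − (1−0.424000) × (1−0.007799) = 0.428492
Rounded to 4 decimal places: P(Wind turbine shutdown fails) ≈ 0.4285.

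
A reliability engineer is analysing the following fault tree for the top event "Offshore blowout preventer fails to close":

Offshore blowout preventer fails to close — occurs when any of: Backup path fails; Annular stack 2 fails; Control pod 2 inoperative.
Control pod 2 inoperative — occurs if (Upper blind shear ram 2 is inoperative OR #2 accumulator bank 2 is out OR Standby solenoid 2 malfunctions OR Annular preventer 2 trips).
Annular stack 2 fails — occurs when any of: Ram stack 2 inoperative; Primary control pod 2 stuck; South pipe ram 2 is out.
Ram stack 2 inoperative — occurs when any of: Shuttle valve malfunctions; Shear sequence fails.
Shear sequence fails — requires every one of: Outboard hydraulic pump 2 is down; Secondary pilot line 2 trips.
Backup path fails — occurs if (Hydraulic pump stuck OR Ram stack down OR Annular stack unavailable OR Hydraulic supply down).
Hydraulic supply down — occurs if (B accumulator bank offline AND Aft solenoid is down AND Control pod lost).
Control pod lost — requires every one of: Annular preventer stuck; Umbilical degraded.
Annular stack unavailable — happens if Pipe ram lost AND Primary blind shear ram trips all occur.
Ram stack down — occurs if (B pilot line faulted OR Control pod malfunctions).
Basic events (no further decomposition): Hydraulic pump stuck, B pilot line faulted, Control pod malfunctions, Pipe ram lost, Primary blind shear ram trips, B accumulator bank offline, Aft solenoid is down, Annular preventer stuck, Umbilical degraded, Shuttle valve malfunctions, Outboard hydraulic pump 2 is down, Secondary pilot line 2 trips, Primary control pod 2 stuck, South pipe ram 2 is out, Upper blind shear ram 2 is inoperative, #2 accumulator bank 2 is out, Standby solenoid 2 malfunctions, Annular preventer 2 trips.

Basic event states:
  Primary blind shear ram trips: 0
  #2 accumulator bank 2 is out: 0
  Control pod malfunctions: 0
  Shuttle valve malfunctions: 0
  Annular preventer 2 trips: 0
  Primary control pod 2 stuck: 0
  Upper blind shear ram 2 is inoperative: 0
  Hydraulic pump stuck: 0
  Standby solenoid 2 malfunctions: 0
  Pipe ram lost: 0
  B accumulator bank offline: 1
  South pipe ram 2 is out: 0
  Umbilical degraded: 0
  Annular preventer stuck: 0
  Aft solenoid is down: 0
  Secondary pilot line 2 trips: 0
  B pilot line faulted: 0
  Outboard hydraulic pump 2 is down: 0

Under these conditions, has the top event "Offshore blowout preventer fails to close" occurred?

Ram stack down [OR]: B pilot line faulted=not, Control pod malfunctions=not → no input occurs → does not occur.
Annular stack unavailable [AND]: Pipe ram lost=not, Primary blind shear ram trips=not → not all inputs occur → does not occur.
Control pod lost [AND]: Annular preventer stuck=not, Umbilical degraded=not → not all inputs occur → does not occur.
Hydraulic supply down [AND]: B accumulator bank offline=occurs, Aft solenoid is down=not, Control pod lost=not → not all inputs occur → does not occur.
Backup path fails [OR]: Hydraulic pump stuck=not, Ram stack down=not, Annular stack unavailable=not, Hydraulic supply down=not → no input occurs → does not occur.
Shear sequence fails [AND]: Outboard hydraulic pump 2 is down=not, Secondary pilot line 2 trips=not → not all inputs occur → does not occur.
Ram stack 2 inoperative [OR]: Shuttle valve malfunctions=not, Shear sequence fails=not → no input occurs → does not occur.
Annular stack 2 fails [OR]: Ram stack 2 inoperative=not, Primary control pod 2 stuck=not, South pipe ram 2 is out=not → no input occurs → does not occur.
Control pod 2 inoperative [OR]: Upper blind shear ram 2 is inoperative=not, #2 accumulator bank 2 is out=not, Standby solenoid 2 malfunctions=not, Annular preventer 2 trips=not → no input occurs → does not occur.
Offshore blowout preventer fails to close [OR]: Backup path fails=not, Annular stack 2 fails=not, Control pod 2 inoperative=not → no input occurs → does not occur.

No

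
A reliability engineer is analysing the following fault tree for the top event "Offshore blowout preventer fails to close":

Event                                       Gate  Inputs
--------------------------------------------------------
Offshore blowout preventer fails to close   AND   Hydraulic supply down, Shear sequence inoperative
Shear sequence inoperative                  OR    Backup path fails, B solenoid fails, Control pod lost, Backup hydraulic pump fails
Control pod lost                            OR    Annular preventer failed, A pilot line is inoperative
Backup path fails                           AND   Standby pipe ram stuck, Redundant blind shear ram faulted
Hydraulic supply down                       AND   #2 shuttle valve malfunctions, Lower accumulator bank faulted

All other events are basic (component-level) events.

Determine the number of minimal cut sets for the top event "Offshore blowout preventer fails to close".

Hydraulic supply down [AND]: one cut set from each child combined → 1 × 1 = 1 cut set(s).
Backup path fails [AND]: one cut set from each child combined → 1 × 1 = 1 cut set(s).
Control pod lost [OR]: union of children's cut sets → 2 cut set(s).
Shear sequence inoperative [OR]: union of children's cut sets → 5 cut set(s).
Offshore blowout preventer fails to close [AND]: one cut set from each child combined → 1 × 5 = 5 cut set(s).
Minimal cut sets: {#2 shuttle valve malfunctions, Lower accumulator bank faulted, Redundant blind shear ram faulted, Standby pipe ram stuck}; {#2 shuttle valve malfunctions, B solenoid fails, Lower accumulator bank faulted}; {#2 shuttle valve malfunctions, Annular preventer failed, Lower accumulator bank faulted}; {#2 shuttle valve malfunctions, A pilot line is inoperative, Lower accumulator bank faulted}; {#2 shuttle valve malfunctions, Backup hydraulic pump fails, Lower accumulator bank faulted}.

5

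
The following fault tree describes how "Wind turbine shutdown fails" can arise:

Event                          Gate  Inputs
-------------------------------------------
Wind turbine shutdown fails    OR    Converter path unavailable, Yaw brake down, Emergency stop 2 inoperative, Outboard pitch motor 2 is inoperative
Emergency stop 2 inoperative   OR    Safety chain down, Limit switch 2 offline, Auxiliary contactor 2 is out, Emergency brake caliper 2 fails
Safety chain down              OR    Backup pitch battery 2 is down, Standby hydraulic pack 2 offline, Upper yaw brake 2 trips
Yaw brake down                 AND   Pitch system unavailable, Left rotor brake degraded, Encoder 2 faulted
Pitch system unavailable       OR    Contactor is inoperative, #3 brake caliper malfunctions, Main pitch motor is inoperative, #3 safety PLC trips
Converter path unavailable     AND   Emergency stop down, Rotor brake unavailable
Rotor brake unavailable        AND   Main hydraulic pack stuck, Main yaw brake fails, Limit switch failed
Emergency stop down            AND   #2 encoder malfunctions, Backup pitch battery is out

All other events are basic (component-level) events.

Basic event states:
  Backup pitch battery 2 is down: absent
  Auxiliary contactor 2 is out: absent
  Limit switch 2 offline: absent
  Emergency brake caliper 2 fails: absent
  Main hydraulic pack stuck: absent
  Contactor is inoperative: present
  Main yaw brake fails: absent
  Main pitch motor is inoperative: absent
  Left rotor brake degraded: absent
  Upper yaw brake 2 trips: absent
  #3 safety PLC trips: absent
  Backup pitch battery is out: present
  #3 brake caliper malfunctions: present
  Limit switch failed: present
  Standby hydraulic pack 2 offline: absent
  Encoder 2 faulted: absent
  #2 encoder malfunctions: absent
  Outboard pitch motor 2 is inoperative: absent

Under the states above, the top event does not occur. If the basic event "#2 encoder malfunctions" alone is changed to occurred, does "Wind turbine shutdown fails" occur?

Counterfactual: set "#2 encoder malfunctions" to occurred.
Emergency stop down [AND]: #2 encoder malfunctions=occurs, Backup pitch battery is out=occurs → all inputs occur → occurs.
Rotor brake unavailable [AND]: Main hydraulic pack stuck=not, Main yaw brake fails=not, Limit switch failed=occurs → not all inputs occur → does not occur.
Converter path unavailable [AND]: Emergency stop down=occurs, Rotor brake unavailable=not → not all inputs occur → does not occur.
Pitch system unavailable [OR]: Contactor is inoperative=occurs, #3 brake caliper malfunctions=occurs, Main pitch motor is inoperative=not, #3 safety PLC trips=not → at least one input occurs → occurs.
Yaw brake down [AND]: Pitch system unavailable=occurs, Left rotor brake degraded=not, Encoder 2 faulted=not → not all inputs occur → does not occur.
Safety chain down [OR]: Backup pitch battery 2 is down=not, Standby hydraulic pack 2 offline=not, Upper yaw brake 2 trips=not → no input occurs → does not occur.
Emergency stop 2 inoperative [OR]: Safety chain down=not, Limit switch 2 offline=not, Auxiliary contactor 2 is out=not, Emergency brake caliper 2 fails=not → no input occurs → does not occur.
Wind turbine shutdown fails [OR]: Converter path unavailable=not, Yaw brake down=not, Emergency stop 2 inoperative=not, Outboard pitch motor 2 is inoperative=not → no input occurs → does not occur.

No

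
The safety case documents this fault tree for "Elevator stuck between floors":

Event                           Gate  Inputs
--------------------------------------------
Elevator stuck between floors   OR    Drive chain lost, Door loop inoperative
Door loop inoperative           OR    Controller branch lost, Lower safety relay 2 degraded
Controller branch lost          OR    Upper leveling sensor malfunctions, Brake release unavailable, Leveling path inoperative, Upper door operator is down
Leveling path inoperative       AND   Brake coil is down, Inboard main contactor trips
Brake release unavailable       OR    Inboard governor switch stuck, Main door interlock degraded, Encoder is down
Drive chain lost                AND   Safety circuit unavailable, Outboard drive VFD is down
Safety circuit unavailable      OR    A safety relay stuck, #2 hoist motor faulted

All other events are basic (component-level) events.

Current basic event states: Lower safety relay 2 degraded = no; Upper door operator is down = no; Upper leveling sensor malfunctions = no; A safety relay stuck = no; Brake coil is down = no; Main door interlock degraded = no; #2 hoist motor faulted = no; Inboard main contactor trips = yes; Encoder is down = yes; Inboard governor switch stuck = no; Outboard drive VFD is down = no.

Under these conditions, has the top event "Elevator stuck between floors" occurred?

Safety circuit unavailable [OR]: A safety relay stuck=not, #2 hoist motor faulted=not → no input occurs → does not occur.
Drive chain lost [AND]: Safety circuit unavailable=not, Outboard drive VFD is down=not → not all inputs occur → does not occur.
Brake release unavailable [OR]: Inboard governor switch stuck=not, Main door interlock degraded=not, Encoder is down=occurs → at least one input occurs → occurs.
Leveling path inoperative [AND]: Brake coil is down=not, Inboard main contactor trips=occurs → not all inputs occur → does not occur.
Controller branch lost [OR]: Upper leveling sensor malfunctions=not, Brake release unavailable=occurs, Leveling path inoperative=not, Upper door operator is down=not → at least one input occurs → occurs.
Door loop inoperative [OR]: Controller branch lost=occurs, Lower safety relay 2 degraded=not → at least one input occurs → occurs.
Elevator stuck between floors [OR]: Drive chain lost=not, Door loop inoperative=occurs → at least one input occurs → occurs.

Yes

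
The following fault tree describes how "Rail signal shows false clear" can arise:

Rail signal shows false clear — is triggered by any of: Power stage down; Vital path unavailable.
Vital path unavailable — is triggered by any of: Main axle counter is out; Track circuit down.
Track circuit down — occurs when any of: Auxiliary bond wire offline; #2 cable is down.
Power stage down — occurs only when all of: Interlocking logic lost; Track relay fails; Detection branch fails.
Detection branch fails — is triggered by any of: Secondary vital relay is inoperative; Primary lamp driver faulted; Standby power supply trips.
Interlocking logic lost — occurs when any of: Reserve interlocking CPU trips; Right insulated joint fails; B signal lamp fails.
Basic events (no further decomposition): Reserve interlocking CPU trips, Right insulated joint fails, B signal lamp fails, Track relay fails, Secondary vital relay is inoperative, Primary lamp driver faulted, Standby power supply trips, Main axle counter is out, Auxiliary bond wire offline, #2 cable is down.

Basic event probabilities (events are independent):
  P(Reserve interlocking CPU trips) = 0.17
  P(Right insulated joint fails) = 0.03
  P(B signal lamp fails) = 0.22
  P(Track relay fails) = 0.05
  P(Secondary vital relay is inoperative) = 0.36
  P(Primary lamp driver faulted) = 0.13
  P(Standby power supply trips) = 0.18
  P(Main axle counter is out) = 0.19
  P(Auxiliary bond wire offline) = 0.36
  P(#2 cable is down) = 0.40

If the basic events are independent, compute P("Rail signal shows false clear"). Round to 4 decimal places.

P(Interlocking logic lost) [OR] = 1 − (1−0.17) × (1−0.03) × (1−0.22) = 0.372022
P(Detection branch fails) [OR] = 1 − (1−0.36) × (1−0.13) × (1−0.18) = 0.543424
P(Power stage down) [AND] = 0.372022 × 0.05 × 0.543424 = 0.010108
P(Track circuit down) [OR] = 1 − (1−0.36) × (1−0.40) = 0.616000
P(Vital path unavailable) [OR] = 1 − (1−0.19) × (1−0.616000) = 0.688960
P(Rail signal shows false clear) [OR] = 1 − (1−0.010108) × (1−0.688960) = 0.692104
Rounded to 4 decimal places: P(Rail signal shows false clear) ≈ 0.6921.

0.6921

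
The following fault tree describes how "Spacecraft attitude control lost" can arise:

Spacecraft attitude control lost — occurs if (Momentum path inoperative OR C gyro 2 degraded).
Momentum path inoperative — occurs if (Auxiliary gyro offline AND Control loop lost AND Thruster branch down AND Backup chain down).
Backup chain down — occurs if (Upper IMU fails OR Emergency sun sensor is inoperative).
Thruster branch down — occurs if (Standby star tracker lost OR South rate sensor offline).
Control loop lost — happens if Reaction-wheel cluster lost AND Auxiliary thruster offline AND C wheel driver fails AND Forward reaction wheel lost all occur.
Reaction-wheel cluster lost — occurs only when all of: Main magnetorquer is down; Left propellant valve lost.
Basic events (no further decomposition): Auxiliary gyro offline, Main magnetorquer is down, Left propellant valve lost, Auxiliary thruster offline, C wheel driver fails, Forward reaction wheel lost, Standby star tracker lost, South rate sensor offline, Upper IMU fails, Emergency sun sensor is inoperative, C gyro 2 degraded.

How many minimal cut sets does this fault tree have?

5

Reaction-wheel cluster lost [AND]: one cut set from each child combined → 1 × 1 = 1 cut set(s).
Control loop lost [AND]: one cut set from each child combined → 1 × 1 × 1 × 1 = 1 cut set(s).
Thruster branch down [OR]: union of children's cut sets → 2 cut set(s).
Backup chain down [OR]: union of children's cut sets → 2 cut set(s).
Momentum path inoperative [AND]: one cut set from each child combined → 1 × 1 × 2 × 2 = 4 cut set(s).
Spacecraft attitude control lost [OR]: union of children's cut sets → 5 cut set(s).
Minimal cut sets: {Auxiliary gyro offline, Auxiliary thruster offline, C wheel driver fails, Forward reaction wheel lost, Left propellant valve lost, Main magnetorquer is down, Standby star tracker lost, Upper IMU fails}; {Auxiliary gyro offline, Auxiliary thruster offline, C wheel driver fails, Emergency sun sensor is inoperative, Forward reaction wheel lost, Left propellant valve lost, Main magnetorquer is down, Standby star tracker lost}; {Auxiliary gyro offline, Auxiliary thruster offline, C wheel driver fails, Forward reaction wheel lost, Left propellant valve lost, Main magnetorquer is down, South rate sensor offline, Upper IMU fails}; {Auxiliary gyro offline, Auxiliary thruster offline, C wheel driver fails, Emergency sun sensor is inoperative, Forward reaction wheel lost, Left propellant valve lost, Main magnetorquer is down, South rate sensor offline}; {C gyro 2 degraded}.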